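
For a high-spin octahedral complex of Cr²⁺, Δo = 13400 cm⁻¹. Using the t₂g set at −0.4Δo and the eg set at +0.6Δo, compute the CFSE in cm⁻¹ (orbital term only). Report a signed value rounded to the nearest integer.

Cr sits in group 6; removing 2 electrons leaves Cr²⁺ with 6 − 2 = 4 d electrons.
Electron filling gives t₂g³ eg¹.
The orbital stabilization is -0.6Δo = -0.6 × 13400 = -8040 cm⁻¹.

-8040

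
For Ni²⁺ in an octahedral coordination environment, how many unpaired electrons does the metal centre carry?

Group 10 minus oxidation state +2 gives a d⁸ configuration for Ni²⁺.
Configuration: t₂g⁶ eg², giving 2 unpaired electrons.

2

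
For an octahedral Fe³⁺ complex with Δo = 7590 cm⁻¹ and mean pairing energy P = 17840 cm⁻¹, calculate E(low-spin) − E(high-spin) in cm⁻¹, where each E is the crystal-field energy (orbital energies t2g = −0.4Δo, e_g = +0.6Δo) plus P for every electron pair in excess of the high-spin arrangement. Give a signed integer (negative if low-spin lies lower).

Fe is in group 8, so Fe³⁺ is d⁵ (8 − 3 = 5).
High-spin d⁵ fills as t2g^3 e_g^2 with CFSE 3(−0.4) + 2(+0.6) = 0.0Δo = 0 cm⁻¹.
Low-spin: t2g^5 e_g^0, orbital CFSE = -2.0Δo = -15180 cm⁻¹; plus 2 excess pairs × P = +35680 cm⁻¹; total 20500 cm⁻¹.
E(LS) − E(HS) = 20500 − (0) = 20500 cm⁻¹.

20500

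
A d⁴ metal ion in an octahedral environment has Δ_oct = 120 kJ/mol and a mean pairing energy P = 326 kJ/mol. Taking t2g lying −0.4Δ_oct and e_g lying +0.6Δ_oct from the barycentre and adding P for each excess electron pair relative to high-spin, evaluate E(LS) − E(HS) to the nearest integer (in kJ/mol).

206

High-spin: t2g^3 e_g^1, CFSE = -0.6Δ_oct = -72 kJ/mol.
Low-spin t2g^4 e_g^0 gives -1.6Δ_oct = -192 kJ/mol, but forming 1 extra pair costs 1P = 326 kJ/mol, so E(LS) = -192 + 326 = 134 kJ/mol.
The difference is 134 − (-72) = 206 kJ/mol, so high-spin lies lower.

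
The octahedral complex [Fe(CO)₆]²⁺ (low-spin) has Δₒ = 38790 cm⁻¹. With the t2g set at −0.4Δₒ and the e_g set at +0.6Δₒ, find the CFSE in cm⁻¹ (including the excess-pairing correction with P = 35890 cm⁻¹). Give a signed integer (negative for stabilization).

CO is neutral, so the +2 overall charge sits on Fe: oxidation state +2.
Fe sits in group 8; removing 2 electrons leaves Fe²⁺ with 8 − 2 = 6 d electrons.
The d⁶ electrons fill as t2g^6 e_g^0.
CFSE(orbital) = 6×(-0.4Δₒ) + 0×(0.6Δₒ) = -2.4Δₒ; with Δₒ = 38790 cm⁻¹ that is -93096 cm⁻¹.
High-spin d⁶ would be t2g^4 e_g^2 with 1 pair; low-spin has 3, so 2 excess pairs cost +2P = +71780 cm⁻¹.
Combining: -93096 + 71780 = -21316 cm⁻¹.

-21316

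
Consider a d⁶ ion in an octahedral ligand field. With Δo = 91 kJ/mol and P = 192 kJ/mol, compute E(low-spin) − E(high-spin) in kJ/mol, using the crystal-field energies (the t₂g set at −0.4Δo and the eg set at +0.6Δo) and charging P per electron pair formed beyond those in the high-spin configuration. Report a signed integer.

202

High-spin d⁶ fills as t₂g⁴ eg² with CFSE 4(−0.4) + 2(+0.6) = -0.4Δo = -36 kJ/mol.
For low-spin the configuration is t₂g⁶ eg⁰: orbital energy -2.4 × 91 = -218 kJ/mol, and 2 additional pairs relative to high-spin add 384 kJ/mol, giving 166 kJ/mol.
E(LS) − E(HS) = 166 − (-36) = 202 kJ/mol.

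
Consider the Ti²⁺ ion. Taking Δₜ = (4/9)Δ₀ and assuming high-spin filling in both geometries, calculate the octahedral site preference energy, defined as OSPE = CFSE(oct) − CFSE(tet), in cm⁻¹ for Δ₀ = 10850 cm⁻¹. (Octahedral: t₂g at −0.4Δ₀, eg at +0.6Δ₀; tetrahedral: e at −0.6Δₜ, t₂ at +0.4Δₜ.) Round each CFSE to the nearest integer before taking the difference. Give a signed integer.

-2893

Ti sits in group 4; removing 2 electrons leaves Ti²⁺ with 4 − 2 = 2 d electrons.
Octahedral high-spin t2g^2 e_g^0: CFSE = -0.8 × 10850 = -8680 cm⁻¹.
In a tetrahedral site the filling is e^2 t2^0: CFSE(tet) = -1.2Δₜ = -1.2 × (4/9)(10850) = -5787 cm⁻¹.
Subtracting, OSPE = -8680 − (-5787) = -2893 cm⁻¹.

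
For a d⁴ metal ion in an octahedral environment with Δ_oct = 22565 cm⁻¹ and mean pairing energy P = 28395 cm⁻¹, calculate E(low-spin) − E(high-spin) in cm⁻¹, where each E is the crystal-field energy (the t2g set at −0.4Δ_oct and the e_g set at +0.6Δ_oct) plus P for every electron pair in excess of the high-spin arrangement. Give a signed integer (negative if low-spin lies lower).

5830

In the high-spin limit (t2g^3 e_g^1) the orbital term is -0.6Δ_oct = -13539 cm⁻¹, with no excess pairing.
Low-spin: t2g^4 e_g^0, orbital CFSE = -1.6Δ_oct = -36104 cm⁻¹; plus 1 excess pair × P = +28395 cm⁻¹; total -7709 cm⁻¹.
The difference is -7709 − (-13539) = 5830 cm⁻¹, so high-spin lies lower.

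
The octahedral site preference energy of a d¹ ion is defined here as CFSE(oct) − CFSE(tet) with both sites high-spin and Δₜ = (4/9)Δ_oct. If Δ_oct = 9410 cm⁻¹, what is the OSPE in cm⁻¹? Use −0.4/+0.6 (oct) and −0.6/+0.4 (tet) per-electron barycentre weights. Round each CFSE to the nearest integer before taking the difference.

-1255

Octahedral high-spin t₂g¹ eg⁰: CFSE = -0.4 × 9410 = -3764 cm⁻¹.
In a tetrahedral site the filling is e¹ t₂⁰: CFSE(tet) = -0.6Δₜ = -0.6 × (4/9)(9410) = -2509 cm⁻¹.
OSPE = CFSE(oct) − CFSE(tet) = -3764 − (-2509) = -1255 cm⁻¹.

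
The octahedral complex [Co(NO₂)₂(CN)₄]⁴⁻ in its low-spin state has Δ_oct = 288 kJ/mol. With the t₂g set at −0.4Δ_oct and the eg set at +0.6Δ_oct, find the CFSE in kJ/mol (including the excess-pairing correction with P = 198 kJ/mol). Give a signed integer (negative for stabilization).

-320

Ligand charges: 2×(-1) from NO₂⁻ and 4×(-1) from CN⁻ sum to -6; with overall charge -4, Co is +2.
Co is in group 9, so Co²⁺ is d⁷ (9 − 2 = 7).
Electron filling gives t₂g⁶ eg¹.
CFSE(orbital) = 6×(-0.4Δ_oct) + 1×(0.6Δ_oct) = -1.8Δ_oct; with Δ_oct = 288 kJ/mol that is -518 kJ/mol.
Pairing penalty: 3 pairs vs 2 in the high-spin reference → 1 extra × P = 198 kJ/mol.
Combining: -518 + 198 = -320 kJ/mol.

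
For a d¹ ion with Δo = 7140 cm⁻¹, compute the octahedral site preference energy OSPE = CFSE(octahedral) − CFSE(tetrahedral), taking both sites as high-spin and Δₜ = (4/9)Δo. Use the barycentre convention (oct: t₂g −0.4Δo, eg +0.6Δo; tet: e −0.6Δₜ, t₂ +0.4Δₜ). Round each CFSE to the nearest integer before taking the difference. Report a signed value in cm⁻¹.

-952

In an octahedral site d¹ (HS) is t₂g¹ eg⁰, giving CFSE(oct) = -0.4Δo = -2856 cm⁻¹.
Tetrahedral e¹ t₂⁰ gives -0.6Δₜ = -0.6 × (4/9) × 7140 = -1904 cm⁻¹.
OSPE = CFSE(oct) − CFSE(tet) = -2856 − (-1904) = -952 cm⁻¹.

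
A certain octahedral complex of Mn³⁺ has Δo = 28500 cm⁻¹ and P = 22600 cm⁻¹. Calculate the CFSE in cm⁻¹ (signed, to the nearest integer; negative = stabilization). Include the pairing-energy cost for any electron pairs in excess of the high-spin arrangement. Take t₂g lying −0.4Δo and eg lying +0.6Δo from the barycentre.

-23000

Mn³⁺: group 7, so d-count = 7 − 3 = 4.
With Δo > P the complex is low-spin.
Filling d⁴ accordingly: t₂g⁴ eg⁰.
Orbital CFSE = -1.6Δo = -1.6 × 28500 = -45600 cm⁻¹.
Excess pairs vs high-spin: 1 − 0 = 1; pairing cost = +22600 cm⁻¹.
Net CFSE = -45600 + 22600 = -23000 cm⁻¹.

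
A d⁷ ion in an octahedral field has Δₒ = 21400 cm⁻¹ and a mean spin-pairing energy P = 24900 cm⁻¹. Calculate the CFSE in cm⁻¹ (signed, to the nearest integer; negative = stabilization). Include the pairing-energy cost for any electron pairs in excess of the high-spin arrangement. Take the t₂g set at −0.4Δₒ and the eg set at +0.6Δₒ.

With Δₒ < P the complex is high-spin.
Configuration: t₂g⁵ eg².
Orbital CFSE = -0.8Δₒ = -0.8 × 21400 = -17120 cm⁻¹.
High-spin has no excess pairs, so no pairing correction applies.

-17120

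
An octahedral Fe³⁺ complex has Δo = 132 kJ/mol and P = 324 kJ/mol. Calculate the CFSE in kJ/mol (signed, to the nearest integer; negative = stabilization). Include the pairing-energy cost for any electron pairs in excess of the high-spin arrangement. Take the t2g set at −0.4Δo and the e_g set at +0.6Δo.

0

Fe sits in group 8; removing 3 electrons leaves Fe³⁺ with 8 − 3 = 5 d electrons.
With Δo < P the complex is high-spin.
That gives t2g^3 e_g^2.
Orbital CFSE = 0.0Δo = 0.0 × 132 = 0 kJ/mol.
High-spin has no excess pairs, so no pairing correction applies.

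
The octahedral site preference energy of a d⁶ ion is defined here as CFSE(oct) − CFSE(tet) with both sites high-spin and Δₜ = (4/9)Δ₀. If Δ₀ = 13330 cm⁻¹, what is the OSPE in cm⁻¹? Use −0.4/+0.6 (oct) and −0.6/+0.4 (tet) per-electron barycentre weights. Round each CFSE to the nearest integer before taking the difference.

-1777

Octahedral high-spin t₂g⁴ eg²: CFSE = -0.4 × 13330 = -5332 cm⁻¹.
In a tetrahedral site the filling is e³ t₂³: CFSE(tet) = -0.6Δₜ = -0.6 × (4/9)(13330) = -3555 cm⁻¹.
Subtracting, OSPE = -5332 − (-3555) = -1777 cm⁻¹.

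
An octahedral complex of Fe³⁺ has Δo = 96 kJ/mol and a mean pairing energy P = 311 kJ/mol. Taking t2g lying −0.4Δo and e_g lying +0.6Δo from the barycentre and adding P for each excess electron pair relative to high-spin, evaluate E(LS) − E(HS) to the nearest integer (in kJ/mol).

Fe³⁺: group 8, so d-count = 8 − 3 = 5.
In the high-spin limit (t2g^3 e_g^2) the orbital term is 0.0Δo = 0 kJ/mol, with no excess pairing.
For low-spin the configuration is t2g^5 e_g^0: orbital energy -2.0 × 96 = -192 kJ/mol, and 2 additional pairs relative to high-spin add 622 kJ/mol, giving 430 kJ/mol.
Thus E(LS) − E(HS) = 430 kJ/mol.

430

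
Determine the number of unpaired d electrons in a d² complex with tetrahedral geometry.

Tetrahedral fields are weak (Δₜ ≈ 4/9 Δₒ), so electrons fill high-spin.
Configuration: e^2 t2^0, giving 2 unpaired electrons.

2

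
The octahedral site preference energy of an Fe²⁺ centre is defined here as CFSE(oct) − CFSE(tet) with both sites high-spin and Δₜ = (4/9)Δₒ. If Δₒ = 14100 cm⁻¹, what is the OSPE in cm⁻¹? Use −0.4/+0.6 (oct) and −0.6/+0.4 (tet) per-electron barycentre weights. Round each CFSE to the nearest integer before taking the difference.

-1880

Fe sits in group 8; removing 2 electrons leaves Fe²⁺ with 8 − 2 = 6 d electrons.
In an octahedral site d⁶ (HS) is t2g^4 e_g^2, giving CFSE(oct) = -0.4Δₒ = -5640 cm⁻¹.
Tetrahedral: e^3 t2^3, CFSE = 3(−0.6) + 3(+0.4) = -0.6Δₜ = -0.6 × (4/9) × 14100 = -3760 cm⁻¹.
Subtracting, OSPE = -5640 − (-3760) = -1880 cm⁻¹.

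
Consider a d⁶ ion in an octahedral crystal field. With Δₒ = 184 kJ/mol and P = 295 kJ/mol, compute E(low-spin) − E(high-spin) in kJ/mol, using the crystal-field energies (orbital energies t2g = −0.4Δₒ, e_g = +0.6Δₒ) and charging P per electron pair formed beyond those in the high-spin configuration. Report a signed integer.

222

High-spin d⁶ fills as t2g^4 e_g^2 with CFSE 4(−0.4) + 2(+0.6) = -0.4Δₒ = -74 kJ/mol.
For low-spin the configuration is t2g^6 e_g^0: orbital energy -2.4 × 184 = -442 kJ/mol, and 2 additional pairs relative to high-spin add 590 kJ/mol, giving 148 kJ/mol.
E(LS) − E(HS) = 148 − (-74) = 222 kJ/mol.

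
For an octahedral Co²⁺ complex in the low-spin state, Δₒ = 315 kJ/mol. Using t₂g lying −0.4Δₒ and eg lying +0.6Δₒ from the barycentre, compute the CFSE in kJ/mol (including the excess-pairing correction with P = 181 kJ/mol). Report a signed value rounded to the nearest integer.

-386

Co is in group 9, so Co²⁺ is d⁷ (9 − 2 = 7).
Configuration: t₂g⁶ eg¹.
Orbital CFSE = 6(-0.4) + 1(0.6) = -1.8Δₒ = -1.8 × 315 = -567 kJ/mol.
High-spin d⁷ would be t₂g⁵ eg² with 2 pairs; low-spin has 3, so 1 excess pair costs +1P = +181 kJ/mol.
Combining: -567 + 181 = -386 kJ/mol.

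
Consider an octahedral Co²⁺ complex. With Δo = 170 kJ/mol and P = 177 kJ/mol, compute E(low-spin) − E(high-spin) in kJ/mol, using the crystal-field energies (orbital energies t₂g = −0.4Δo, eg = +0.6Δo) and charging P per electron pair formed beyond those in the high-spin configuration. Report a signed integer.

Group 9 minus oxidation state +2 gives a d⁷ configuration for Co²⁺.
High-spin: t₂g⁵ eg², CFSE = -0.8Δo = -136 kJ/mol.
Low-spin: t₂g⁶ eg¹, orbital CFSE = -1.8Δo = -306 kJ/mol; plus 1 excess pair × P = +177 kJ/mol; total -129 kJ/mol.
The difference is -129 − (-136) = 7 kJ/mol, so high-spin lies lower.

7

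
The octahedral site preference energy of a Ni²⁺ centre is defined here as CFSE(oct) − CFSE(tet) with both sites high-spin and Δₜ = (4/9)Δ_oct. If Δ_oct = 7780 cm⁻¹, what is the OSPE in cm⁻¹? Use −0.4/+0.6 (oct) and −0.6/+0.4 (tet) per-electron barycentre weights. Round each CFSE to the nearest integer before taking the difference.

Ni is in group 10, so Ni²⁺ is d⁸ (10 − 2 = 8).
Octahedral high-spin t2g^6 e_g^2: CFSE = -1.2 × 7780 = -9336 cm⁻¹.
Tetrahedral e^4 t2^4 gives -0.8Δₜ = -0.8 × (4/9) × 7780 = -2766 cm⁻¹.
Subtracting, OSPE = -9336 − (-2766) = -6570 cm⁻¹.

-6570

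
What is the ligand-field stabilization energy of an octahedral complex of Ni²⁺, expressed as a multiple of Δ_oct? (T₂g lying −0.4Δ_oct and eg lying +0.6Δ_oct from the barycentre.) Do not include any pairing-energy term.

-1.2 Δ_oct

Ni is in group 10, so Ni²⁺ is d⁸ (10 − 2 = 8).
For octahedral d⁸ the high- and low-spin configurations coincide.
Configuration: t₂g⁶ eg².
CFSE = 6(-0.4Δ_oct) + 2(0.6Δ_oct) = -2.4Δ_oct + 1.2Δ_oct = -1.2Δ_oct.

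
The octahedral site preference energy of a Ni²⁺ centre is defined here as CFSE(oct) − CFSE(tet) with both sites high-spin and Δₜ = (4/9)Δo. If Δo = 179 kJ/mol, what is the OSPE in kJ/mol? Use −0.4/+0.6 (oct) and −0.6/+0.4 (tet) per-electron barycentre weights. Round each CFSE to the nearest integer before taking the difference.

-151

Ni is in group 10, so Ni²⁺ is d⁸ (10 − 2 = 8).
In an octahedral site d⁸ (HS) is t₂g⁶ eg², giving CFSE(oct) = -1.2Δo = -215 kJ/mol.
Tetrahedral e⁴ t₂⁴ gives -0.8Δₜ = -0.8 × (4/9) × 179 = -64 kJ/mol.
OSPE = CFSE(oct) − CFSE(tet) = -215 − (-64) = -151 kJ/mol.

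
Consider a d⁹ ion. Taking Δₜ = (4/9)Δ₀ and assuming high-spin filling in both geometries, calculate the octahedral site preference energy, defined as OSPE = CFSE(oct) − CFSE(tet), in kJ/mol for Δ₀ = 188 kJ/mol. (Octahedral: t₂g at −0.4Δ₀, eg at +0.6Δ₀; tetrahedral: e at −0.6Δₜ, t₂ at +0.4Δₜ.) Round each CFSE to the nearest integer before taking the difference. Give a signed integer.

-80

In an octahedral site d⁹ (HS) is t₂g⁶ eg³, giving CFSE(oct) = -0.6Δ₀ = -113 kJ/mol.
Tetrahedral: e⁴ t₂⁵, CFSE = 4(−0.6) + 5(+0.4) = -0.4Δₜ = -0.4 × (4/9) × 188 = -33 kJ/mol.
OSPE = CFSE(oct) − CFSE(tet) = -113 − (-33) = -80 kJ/mol.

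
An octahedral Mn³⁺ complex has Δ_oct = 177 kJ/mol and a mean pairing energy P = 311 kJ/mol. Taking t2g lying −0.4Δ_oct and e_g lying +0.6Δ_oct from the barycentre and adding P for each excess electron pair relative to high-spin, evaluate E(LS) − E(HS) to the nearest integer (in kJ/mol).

Mn is in group 7, so Mn³⁺ is d⁴ (7 − 3 = 4).
In the high-spin limit (t2g^3 e_g^1) the orbital term is -0.6Δ_oct = -106 kJ/mol, with no excess pairing.
Low-spin: t2g^4 e_g^0, orbital CFSE = -1.6Δ_oct = -283 kJ/mol; plus 1 excess pair × P = +311 kJ/mol; total 28 kJ/mol.
E(LS) − E(HS) = 28 − (-106) = 134 kJ/mol.

134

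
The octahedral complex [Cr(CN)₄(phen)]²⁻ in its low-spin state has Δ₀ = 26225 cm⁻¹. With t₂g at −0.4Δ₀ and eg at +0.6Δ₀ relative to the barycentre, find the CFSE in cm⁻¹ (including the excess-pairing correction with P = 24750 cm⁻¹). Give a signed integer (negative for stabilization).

-17210

Ligand charges: 4×(-1) from CN⁻ and 1×(+0) from phen sum to -4; with overall charge -2, Cr is +2.
Cr is in group 6, so Cr²⁺ is d⁴ (6 − 2 = 4).
The d⁴ electrons fill as t₂g⁴ eg⁰.
Orbital CFSE = 4(-0.4) + 0(0.6) = -1.6Δ₀ = -1.6 × 26225 = -41960 cm⁻¹.
Relative to high-spin t₂g³ eg¹ (0 paired), the low-spin configuration has 1 additional pair, contributing +1 × 24750 = +24750 cm⁻¹.
Combining: -41960 + 24750 = -17210 cm⁻¹.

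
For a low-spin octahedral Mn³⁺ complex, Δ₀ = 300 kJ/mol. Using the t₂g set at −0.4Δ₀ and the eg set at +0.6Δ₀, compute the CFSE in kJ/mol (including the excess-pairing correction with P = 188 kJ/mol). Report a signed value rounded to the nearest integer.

-292

Mn sits in group 7; removing 3 electrons leaves Mn³⁺ with 7 − 3 = 4 d electrons.
Configuration: t₂g⁴ eg⁰.
The orbital stabilization is -1.6Δ₀ = -1.6 × 300 = -480 kJ/mol.
Pairing penalty: 1 pair vs 0 in the high-spin reference → 1 extra × P = 188 kJ/mol.
Overall CFSE = -480 + 188 = -292 kJ/mol.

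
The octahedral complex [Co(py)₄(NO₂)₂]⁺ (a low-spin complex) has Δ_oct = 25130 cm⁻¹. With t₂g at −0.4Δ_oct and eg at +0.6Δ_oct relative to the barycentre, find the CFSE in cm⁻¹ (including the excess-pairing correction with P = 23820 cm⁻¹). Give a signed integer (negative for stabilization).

-12672

Ligand charges: 4×(+0) from py and 2×(-1) from NO₂⁻ sum to -2; with overall charge +1, Co is +3.
Co sits in group 9; removing 3 electrons leaves Co³⁺ with 9 − 3 = 6 d electrons.
Electron filling gives t₂g⁶ eg⁰.
CFSE(orbital) = 6×(-0.4Δ_oct) + 0×(0.6Δ_oct) = -2.4Δ_oct; with Δ_oct = 25130 cm⁻¹ that is -60312 cm⁻¹.
High-spin d⁶ would be t₂g⁴ eg² with 1 pair; low-spin has 3, so 2 excess pairs cost +2P = +47640 cm⁻¹.
Combining: -60312 + 47640 = -12672 cm⁻¹.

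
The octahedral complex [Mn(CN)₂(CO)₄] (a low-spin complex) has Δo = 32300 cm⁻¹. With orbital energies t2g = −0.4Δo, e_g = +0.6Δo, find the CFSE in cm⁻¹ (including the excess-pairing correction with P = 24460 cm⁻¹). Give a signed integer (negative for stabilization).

Ligand charges: 2×(-1) from CN⁻ and 4×(+0) from CO sum to -2; with overall charge +0, Mn is +2.
Mn is in group 7, so Mn²⁺ is d⁵ (7 − 2 = 5).
The d⁵ electrons fill as t2g^5 e_g^0.
The orbital stabilization is -2.0Δo = -2.0 × 32300 = -64600 cm⁻¹.
Relative to high-spin t2g^3 e_g^2 (0 paired), the low-spin configuration has 2 additional pairs, contributing +2 × 24460 = +48920 cm⁻¹.
Overall CFSE = -64600 + 48920 = -15680 cm⁻¹.

-15680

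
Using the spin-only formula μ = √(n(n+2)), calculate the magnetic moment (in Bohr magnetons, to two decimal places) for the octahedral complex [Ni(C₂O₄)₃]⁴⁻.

Each C₂O₄²⁻ contributes -2; 3 × (-2) = -6. With overall charge -4, Ni is in the +2 oxidation state.
Ni is in group 10, so Ni²⁺ is d⁸ (10 − 2 = 8).
For octahedral d⁸ the high- and low-spin configurations coincide.
Configuration: t2g^6 e_g^2 → 2 unpaired electrons.
μ(spin-only) = √[2(2+2)] = √8 ≈ 2.83 Bohr magnetons.

2.83 Bohr magnetons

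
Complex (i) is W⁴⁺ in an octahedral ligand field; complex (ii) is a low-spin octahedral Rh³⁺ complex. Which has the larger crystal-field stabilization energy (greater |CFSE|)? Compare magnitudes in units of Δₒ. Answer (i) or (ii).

(i): Group 6 minus oxidation state +4 gives a d² configuration for W⁴⁺; t₂g² eg⁰, CFSE = -0.8Δₒ.
(ii): Group 9 minus oxidation state +3 gives a d⁶ configuration for Rh³⁺; t₂g⁶ eg⁰, CFSE = -2.4Δₒ.
So (ii) has the larger |CFSE|.

(ii)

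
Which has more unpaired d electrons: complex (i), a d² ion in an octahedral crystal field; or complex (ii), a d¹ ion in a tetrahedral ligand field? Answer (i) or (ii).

(i)

(i): t₂g² eg⁰ → 2 unpaired.
(ii): Tetrahedral splitting is small, so the complex is high-spin; e¹ t₂⁰ → 1 unpaired.
So (i) has more unpaired electrons.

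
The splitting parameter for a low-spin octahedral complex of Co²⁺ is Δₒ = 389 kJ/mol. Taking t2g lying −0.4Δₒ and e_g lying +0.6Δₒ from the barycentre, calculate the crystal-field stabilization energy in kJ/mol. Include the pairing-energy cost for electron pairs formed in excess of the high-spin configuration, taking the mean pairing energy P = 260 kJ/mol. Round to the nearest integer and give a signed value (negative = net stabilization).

Co is in group 9, so Co²⁺ is d⁷ (9 − 2 = 7).
Electron filling gives t2g^6 e_g^1.
CFSE(orbital) = 6×(-0.4Δₒ) + 1×(0.6Δₒ) = -1.8Δₒ; with Δₒ = 389 kJ/mol that is -700 kJ/mol.
Pairing penalty: 3 pairs vs 2 in the high-spin reference → 1 extra × P = 260 kJ/mol.
Combining: -700 + 260 = -440 kJ/mol.

-440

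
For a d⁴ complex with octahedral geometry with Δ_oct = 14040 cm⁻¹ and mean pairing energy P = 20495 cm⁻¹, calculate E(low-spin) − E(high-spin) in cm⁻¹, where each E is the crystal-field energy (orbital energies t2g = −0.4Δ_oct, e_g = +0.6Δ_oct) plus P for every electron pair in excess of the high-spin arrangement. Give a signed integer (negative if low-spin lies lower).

6455

High-spin d⁴ fills as t2g^3 e_g^1 with CFSE 3(−0.4) + 1(+0.6) = -0.6Δ_oct = -8424 cm⁻¹.
Low-spin: t2g^4 e_g^0, orbital CFSE = -1.6Δ_oct = -22464 cm⁻¹; plus 1 excess pair × P = +20495 cm⁻¹; total -1969 cm⁻¹.
The difference is -1969 − (-8424) = 6455 cm⁻¹, so high-spin lies lower.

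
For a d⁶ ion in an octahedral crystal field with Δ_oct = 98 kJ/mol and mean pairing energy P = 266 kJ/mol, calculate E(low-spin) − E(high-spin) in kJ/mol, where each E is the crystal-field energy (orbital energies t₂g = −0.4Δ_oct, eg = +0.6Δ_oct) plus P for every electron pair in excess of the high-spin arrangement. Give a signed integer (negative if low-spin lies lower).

336

In the high-spin limit (t₂g⁴ eg²) the orbital term is -0.4Δ_oct = -39 kJ/mol, with no excess pairing.
For low-spin the configuration is t₂g⁶ eg⁰: orbital energy -2.4 × 98 = -235 kJ/mol, and 2 additional pairs relative to high-spin add 532 kJ/mol, giving 297 kJ/mol.
Thus E(LS) − E(HS) = 336 kJ/mol.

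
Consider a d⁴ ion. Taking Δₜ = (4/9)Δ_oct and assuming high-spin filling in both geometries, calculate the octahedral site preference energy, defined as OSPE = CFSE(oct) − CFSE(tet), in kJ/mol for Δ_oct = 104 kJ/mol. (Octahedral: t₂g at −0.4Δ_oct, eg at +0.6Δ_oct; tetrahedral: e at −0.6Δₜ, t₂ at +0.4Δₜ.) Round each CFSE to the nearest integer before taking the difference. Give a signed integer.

-44

Octahedral high-spin t2g^3 e_g^1: CFSE = -0.6 × 104 = -62 kJ/mol.
Tetrahedral: e^2 t2^2, CFSE = 2(−0.6) + 2(+0.4) = -0.4Δₜ = -0.4 × (4/9) × 104 = -18 kJ/mol.
OSPE = CFSE(oct) − CFSE(tet) = -62 − (-18) = -44 kJ/mol.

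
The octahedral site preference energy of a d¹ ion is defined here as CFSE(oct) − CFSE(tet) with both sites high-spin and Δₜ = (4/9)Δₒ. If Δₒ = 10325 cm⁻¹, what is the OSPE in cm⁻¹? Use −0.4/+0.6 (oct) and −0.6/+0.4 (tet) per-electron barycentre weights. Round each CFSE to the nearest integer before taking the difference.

-1377

Octahedral (high-spin): t₂g¹ eg⁰, CFSE = 1(−0.4) + 0(+0.6) = -0.4Δₒ = -0.4 × 10325 = -4130 cm⁻¹.
Tetrahedral: e¹ t₂⁰, CFSE = 1(−0.6) + 0(+0.4) = -0.6Δₜ = -0.6 × (4/9) × 10325 = -2753 cm⁻¹.
Subtracting, OSPE = -4130 − (-2753) = -1377 cm⁻¹.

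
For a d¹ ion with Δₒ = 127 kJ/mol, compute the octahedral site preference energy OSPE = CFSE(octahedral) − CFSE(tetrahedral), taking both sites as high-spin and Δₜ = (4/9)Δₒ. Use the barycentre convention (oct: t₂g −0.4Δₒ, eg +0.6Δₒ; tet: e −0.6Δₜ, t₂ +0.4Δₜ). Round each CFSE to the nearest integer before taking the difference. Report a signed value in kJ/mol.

-17

In an octahedral site d¹ (HS) is t2g^1 e_g^0, giving CFSE(oct) = -0.4Δₒ = -51 kJ/mol.
Tetrahedral: e^1 t2^0, CFSE = 1(−0.6) + 0(+0.4) = -0.6Δₜ = -0.6 × (4/9) × 127 = -34 kJ/mol.
Subtracting, OSPE = -51 − (-34) = -17 kJ/mol.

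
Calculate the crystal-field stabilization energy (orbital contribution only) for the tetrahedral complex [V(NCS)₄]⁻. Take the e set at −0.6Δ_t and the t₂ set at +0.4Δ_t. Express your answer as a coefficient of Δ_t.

Each NCS⁻ contributes -1; 4 × (-1) = -4. With overall charge -1, V is in the +3 oxidation state.
V³⁺: group 5, so d-count = 5 − 3 = 2.
With tetrahedral geometry the complex is necessarily high-spin.
Configuration: e² t₂⁰.
CFSE = 2(-0.6Δ_t) + 0(0.4Δ_t) = -1.2Δ_t + 0.0Δ_t = -1.2Δ_t.

-1.2 Δ_t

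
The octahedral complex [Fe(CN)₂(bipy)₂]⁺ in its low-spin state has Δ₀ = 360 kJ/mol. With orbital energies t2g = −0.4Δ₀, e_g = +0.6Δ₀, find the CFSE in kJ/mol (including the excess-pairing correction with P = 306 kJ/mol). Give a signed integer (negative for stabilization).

Ligand charges: 2×(-1) from CN⁻ and 2×(+0) from bipy sum to -2; with overall charge +1, Fe is +3.
Group 8 minus oxidation state +3 gives a d⁵ configuration for Fe³⁺.
Electron filling gives t2g^5 e_g^0.
CFSE(orbital) = 5×(-0.4Δ₀) + 0×(0.6Δ₀) = -2.0Δ₀; with Δ₀ = 360 kJ/mol that is -720 kJ/mol.
Relative to high-spin t2g^3 e_g^2 (0 paired), the low-spin configuration has 2 additional pairs, contributing +2 × 306 = +612 kJ/mol.
Overall CFSE = -720 + 612 = -108 kJ/mol.

-108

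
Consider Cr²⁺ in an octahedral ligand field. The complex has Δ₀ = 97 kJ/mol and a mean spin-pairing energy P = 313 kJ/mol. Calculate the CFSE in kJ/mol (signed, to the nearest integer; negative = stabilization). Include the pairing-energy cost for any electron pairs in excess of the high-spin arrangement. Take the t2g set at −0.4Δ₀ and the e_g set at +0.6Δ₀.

Group 6 minus oxidation state +2 gives a d⁴ configuration for Cr²⁺.
Here Δ₀ < P (97 < 313), so the high-spin state is favoured.
Configuration: t2g^3 e_g^1.
Orbital CFSE = -0.6Δ₀ = -0.6 × 97 = -58 kJ/mol.
High-spin has no excess pairs, so no pairing correction applies.

-58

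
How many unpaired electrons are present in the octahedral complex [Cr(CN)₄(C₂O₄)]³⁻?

Ligand charges: 4×(-1) from CN⁻ and 1×(-2) from C₂O₄²⁻ sum to -6; with overall charge -3, Cr is +3.
Cr is in group 6, so Cr³⁺ is d³ (6 − 3 = 3).
Configuration: t₂g³ eg⁰, giving 3 unpaired electrons.

3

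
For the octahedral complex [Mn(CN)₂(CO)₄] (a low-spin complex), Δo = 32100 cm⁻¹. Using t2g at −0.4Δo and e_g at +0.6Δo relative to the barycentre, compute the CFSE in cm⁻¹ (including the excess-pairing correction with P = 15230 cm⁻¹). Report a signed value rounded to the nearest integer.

Ligand charges: 2×(-1) from CN⁻ and 4×(+0) from CO sum to -2; with overall charge +0, Mn is +2.
Mn sits in group 7; removing 2 electrons leaves Mn²⁺ with 7 − 2 = 5 d electrons.
Electron filling gives t2g^5 e_g^0.
The orbital stabilization is -2.0Δo = -2.0 × 32100 = -64200 cm⁻¹.
Relative to high-spin t2g^3 e_g^2 (0 paired), the low-spin configuration has 2 additional pairs, contributing +2 × 15230 = +30460 cm⁻¹.
Combining: -64200 + 30460 = -33740 cm⁻¹.

-33740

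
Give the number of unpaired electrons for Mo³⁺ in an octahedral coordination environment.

Mo sits in group 6; removing 3 electrons leaves Mo³⁺ with 6 − 3 = 3 d electrons.
For octahedral d³ the high- and low-spin configurations coincide.
Configuration: t2g^3 e_g^0, giving 3 unpaired electrons.

3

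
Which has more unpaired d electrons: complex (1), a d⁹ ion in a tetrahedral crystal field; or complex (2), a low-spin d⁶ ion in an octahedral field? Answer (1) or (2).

(1)

(1): Tetrahedral splitting is small, so the complex is high-spin; e⁴ t₂⁵ → 1 unpaired.
(2): t2g^6 e_g^0 → 0 unpaired.
So (1) has more unpaired electrons.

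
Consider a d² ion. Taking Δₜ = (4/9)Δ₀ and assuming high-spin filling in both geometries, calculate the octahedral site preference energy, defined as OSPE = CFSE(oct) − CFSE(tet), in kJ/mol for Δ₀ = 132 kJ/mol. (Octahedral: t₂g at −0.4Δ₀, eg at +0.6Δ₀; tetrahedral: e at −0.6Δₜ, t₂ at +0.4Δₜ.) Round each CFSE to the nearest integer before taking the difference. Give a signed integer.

-36

Octahedral (high-spin): t₂g² eg⁰, CFSE = 2(−0.4) + 0(+0.6) = -0.8Δ₀ = -0.8 × 132 = -106 kJ/mol.
Tetrahedral: e² t₂⁰, CFSE = 2(−0.6) + 0(+0.4) = -1.2Δₜ = -1.2 × (4/9) × 132 = -70 kJ/mol.
Subtracting, OSPE = -106 − (-70) = -36 kJ/mol.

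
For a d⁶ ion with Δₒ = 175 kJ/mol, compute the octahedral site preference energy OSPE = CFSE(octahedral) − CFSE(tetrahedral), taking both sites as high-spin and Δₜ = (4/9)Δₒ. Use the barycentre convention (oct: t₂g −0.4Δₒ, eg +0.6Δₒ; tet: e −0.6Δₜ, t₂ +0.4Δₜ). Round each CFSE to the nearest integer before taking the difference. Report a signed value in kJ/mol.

Octahedral high-spin t₂g⁴ eg²: CFSE = -0.4 × 175 = -70 kJ/mol.
Tetrahedral: e³ t₂³, CFSE = 3(−0.6) + 3(+0.4) = -0.6Δₜ = -0.6 × (4/9) × 175 = -47 kJ/mol.
OSPE = CFSE(oct) − CFSE(tet) = -70 − (-47) = -23 kJ/mol.

-23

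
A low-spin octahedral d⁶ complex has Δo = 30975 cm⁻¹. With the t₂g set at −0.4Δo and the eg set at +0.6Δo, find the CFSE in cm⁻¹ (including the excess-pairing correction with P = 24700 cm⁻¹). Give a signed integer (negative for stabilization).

-24940

Configuration: t₂g⁶ eg⁰.
CFSE(orbital) = 6×(-0.4Δo) + 0×(0.6Δo) = -2.4Δo; with Δo = 30975 cm⁻¹ that is -74340 cm⁻¹.
Pairing penalty: 3 pairs vs 1 in the high-spin reference → 2 extra × P = 49400 cm⁻¹.
Overall CFSE = -74340 + 49400 = -24940 cm⁻¹.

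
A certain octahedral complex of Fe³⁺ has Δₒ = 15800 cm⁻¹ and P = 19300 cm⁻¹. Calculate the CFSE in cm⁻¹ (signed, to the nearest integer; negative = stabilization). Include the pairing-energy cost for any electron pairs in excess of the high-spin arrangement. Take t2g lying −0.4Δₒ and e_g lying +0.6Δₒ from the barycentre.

Fe³⁺: group 8, so d-count = 8 − 3 = 5.
With Δₒ < P the complex is high-spin.
Filling d⁵ accordingly: t2g^3 e_g^2.
Orbital CFSE = 0.0Δₒ = 0.0 × 15800 = 0 cm⁻¹.
High-spin has no excess pairs, so no pairing correction applies.

0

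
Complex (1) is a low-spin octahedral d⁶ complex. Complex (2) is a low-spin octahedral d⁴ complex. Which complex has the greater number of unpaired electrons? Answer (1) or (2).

(2)

(1): t₂g⁶ eg⁰ → 0 unpaired.
(2): t₂g⁴ eg⁰ → 2 unpaired.
So (2) has more unpaired electrons.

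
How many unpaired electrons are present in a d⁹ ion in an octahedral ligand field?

Configuration: t₂g⁶ eg³, giving 1 unpaired electron.

1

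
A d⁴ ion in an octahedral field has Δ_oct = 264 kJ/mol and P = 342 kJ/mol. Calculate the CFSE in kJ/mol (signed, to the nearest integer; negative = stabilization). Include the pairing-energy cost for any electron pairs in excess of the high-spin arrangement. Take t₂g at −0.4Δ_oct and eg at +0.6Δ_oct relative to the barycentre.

-158

Since Δ_oct = 264 kJ/mol < P = 342 kJ/mol, the complex adopts the high-spin configuration.
Filling d⁴ accordingly: t₂g³ eg¹.
Orbital CFSE = -0.6Δ_oct = -0.6 × 264 = -158 kJ/mol.
High-spin has no excess pairs, so no pairing correction applies.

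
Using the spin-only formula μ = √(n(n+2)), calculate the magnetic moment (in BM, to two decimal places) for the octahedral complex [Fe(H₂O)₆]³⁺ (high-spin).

5.92 BM

H₂O is neutral, so the +3 overall charge sits on Fe: oxidation state +3.
Fe³⁺: group 8, so d-count = 8 − 3 = 5.
Configuration: t₂g³ eg² → 5 unpaired electrons.
μ(spin-only) = √[5(5+2)] = √35 ≈ 5.92 BM.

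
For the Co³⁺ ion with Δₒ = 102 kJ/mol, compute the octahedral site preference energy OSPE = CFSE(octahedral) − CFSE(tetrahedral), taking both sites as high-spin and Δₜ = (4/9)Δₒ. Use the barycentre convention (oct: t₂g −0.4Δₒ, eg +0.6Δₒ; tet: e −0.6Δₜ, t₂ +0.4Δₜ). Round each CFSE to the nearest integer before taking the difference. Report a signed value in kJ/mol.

Group 9 minus oxidation state +3 gives a d⁶ configuration for Co³⁺.
In an octahedral site d⁶ (HS) is t₂g⁴ eg², giving CFSE(oct) = -0.4Δₒ = -41 kJ/mol.
Tetrahedral e³ t₂³ gives -0.6Δₜ = -0.6 × (4/9) × 102 = -27 kJ/mol.
OSPE = CFSE(oct) − CFSE(tet) = -41 − (-27) = -14 kJ/mol.

-14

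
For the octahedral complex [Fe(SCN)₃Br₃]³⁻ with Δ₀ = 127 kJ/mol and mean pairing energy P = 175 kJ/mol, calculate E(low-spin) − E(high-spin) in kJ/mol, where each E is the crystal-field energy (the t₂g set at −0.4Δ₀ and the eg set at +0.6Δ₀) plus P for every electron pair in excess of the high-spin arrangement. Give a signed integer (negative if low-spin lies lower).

96

Ligand charges: 3×(-1) from SCN⁻ and 3×(-1) from Br⁻ sum to -6; with overall charge -3, Fe is +3.
Fe is in group 8, so Fe³⁺ is d⁵ (8 − 3 = 5).
High-spin d⁵ fills as t₂g³ eg² with CFSE 3(−0.4) + 2(+0.6) = 0.0Δ₀ = 0 kJ/mol.
Low-spin t₂g⁵ eg⁰ gives -2.0Δ₀ = -254 kJ/mol, but forming 2 extra pairs costs 2P = 350 kJ/mol, so E(LS) = -254 + 350 = 96 kJ/mol.
Thus E(LS) − E(HS) = 96 kJ/mol.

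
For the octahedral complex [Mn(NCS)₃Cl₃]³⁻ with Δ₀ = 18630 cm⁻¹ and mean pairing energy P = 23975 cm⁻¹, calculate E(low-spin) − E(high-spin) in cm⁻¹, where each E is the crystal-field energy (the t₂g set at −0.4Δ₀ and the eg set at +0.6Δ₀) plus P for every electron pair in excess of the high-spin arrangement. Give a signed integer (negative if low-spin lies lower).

5345

Ligand charges: 3×(-1) from NCS⁻ and 3×(-1) from Cl⁻ sum to -6; with overall charge -3, Mn is +3.
Mn³⁺: group 7, so d-count = 7 − 3 = 4.
High-spin d⁴ fills as t₂g³ eg¹ with CFSE 3(−0.4) + 1(+0.6) = -0.6Δ₀ = -11178 cm⁻¹.
Low-spin: t₂g⁴ eg⁰, orbital CFSE = -1.6Δ₀ = -29808 cm⁻¹; plus 1 excess pair × P = +23975 cm⁻¹; total -5833 cm⁻¹.
Thus E(LS) − E(HS) = 5345 cm⁻¹.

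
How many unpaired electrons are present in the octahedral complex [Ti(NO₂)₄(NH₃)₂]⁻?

1

Ligand charges: 4×(-1) from NO₂⁻ and 2×(+0) from NH₃ sum to -4; with overall charge -1, Ti is +3.
Group 4 minus oxidation state +3 gives a d¹ configuration for Ti³⁺.
Configuration: t₂g¹ eg⁰, giving 1 unpaired electron.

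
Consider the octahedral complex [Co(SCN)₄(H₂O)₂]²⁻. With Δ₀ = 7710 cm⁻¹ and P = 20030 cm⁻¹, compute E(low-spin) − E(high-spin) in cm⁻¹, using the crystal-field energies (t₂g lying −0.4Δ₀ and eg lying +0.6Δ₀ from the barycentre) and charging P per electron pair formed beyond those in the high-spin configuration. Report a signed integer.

Ligand charges: 4×(-1) from SCN⁻ and 2×(+0) from H₂O sum to -4; with overall charge -2, Co is +2.
Co²⁺: group 9, so d-count = 9 − 2 = 7.
In the high-spin limit (t₂g⁵ eg²) the orbital term is -0.8Δ₀ = -6168 cm⁻¹, with no excess pairing.
For low-spin the configuration is t₂g⁶ eg¹: orbital energy -1.8 × 7710 = -13878 cm⁻¹, and 1 additional pair relative to high-spin adds 20030 cm⁻¹, giving 6152 cm⁻¹.
Thus E(LS) − E(HS) = 12320 cm⁻¹.

12320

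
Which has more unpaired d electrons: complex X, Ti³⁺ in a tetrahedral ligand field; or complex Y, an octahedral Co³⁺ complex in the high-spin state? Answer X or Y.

Y

X: Ti is in group 4, so Ti³⁺ is d¹ (4 − 3 = 1); With tetrahedral geometry the complex is necessarily high-spin; e^1 t2^0 → 1 unpaired.
Y: Co³⁺: group 9, so d-count = 9 − 3 = 6; t2g^4 e_g^2 → 4 unpaired.
So Y has more unpaired electrons.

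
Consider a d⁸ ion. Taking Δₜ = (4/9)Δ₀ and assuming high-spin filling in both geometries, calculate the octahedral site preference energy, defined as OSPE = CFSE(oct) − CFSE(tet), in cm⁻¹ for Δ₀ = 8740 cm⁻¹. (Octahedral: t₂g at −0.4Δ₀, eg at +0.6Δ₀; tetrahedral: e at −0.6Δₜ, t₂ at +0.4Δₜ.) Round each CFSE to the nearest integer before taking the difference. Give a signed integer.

Octahedral high-spin t2g^6 e_g^2: CFSE = -1.2 × 8740 = -10488 cm⁻¹.
Tetrahedral e^4 t2^4 gives -0.8Δₜ = -0.8 × (4/9) × 8740 = -3108 cm⁻¹.
Subtracting, OSPE = -10488 − (-3108) = -7380 cm⁻¹.

-7380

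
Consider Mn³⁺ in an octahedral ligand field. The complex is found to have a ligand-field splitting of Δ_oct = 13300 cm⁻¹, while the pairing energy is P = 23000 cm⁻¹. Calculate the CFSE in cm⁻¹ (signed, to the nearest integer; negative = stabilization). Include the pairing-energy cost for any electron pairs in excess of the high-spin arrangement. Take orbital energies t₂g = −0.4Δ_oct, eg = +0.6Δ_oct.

-7980

Mn sits in group 7; removing 3 electrons leaves Mn³⁺ with 7 − 3 = 4 d electrons.
Since Δ_oct = 13300 cm⁻¹ < P = 23000 cm⁻¹, the complex adopts the high-spin configuration.
Filling d⁴ accordingly: t₂g³ eg¹.
Orbital CFSE = -0.6Δ_oct = -0.6 × 13300 = -7980 cm⁻¹.
High-spin has no excess pairs, so no pairing correction applies.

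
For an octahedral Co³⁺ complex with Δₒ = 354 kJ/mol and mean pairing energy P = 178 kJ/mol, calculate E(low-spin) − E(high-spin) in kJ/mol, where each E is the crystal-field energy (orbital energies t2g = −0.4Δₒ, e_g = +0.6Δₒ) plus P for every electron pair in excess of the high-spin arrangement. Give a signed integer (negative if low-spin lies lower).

-352

Group 9 minus oxidation state +3 gives a d⁶ configuration for Co³⁺.
High-spin: t2g^4 e_g^2, CFSE = -0.4Δₒ = -142 kJ/mol.
Low-spin: t2g^6 e_g^0, orbital CFSE = -2.4Δₒ = -850 kJ/mol; plus 2 excess pairs × P = +356 kJ/mol; total -494 kJ/mol.
The difference is -494 − (-142) = -352 kJ/mol, so low-spin lies lower.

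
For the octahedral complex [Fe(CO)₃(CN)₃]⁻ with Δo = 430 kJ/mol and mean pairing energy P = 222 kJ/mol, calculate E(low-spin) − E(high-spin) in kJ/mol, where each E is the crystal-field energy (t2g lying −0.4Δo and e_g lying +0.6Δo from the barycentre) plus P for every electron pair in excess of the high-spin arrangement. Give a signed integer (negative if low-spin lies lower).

Ligand charges: 3×(+0) from CO and 3×(-1) from CN⁻ sum to -3; with overall charge -1, Fe is +2.
Fe sits in group 8; removing 2 electrons leaves Fe²⁺ with 8 − 2 = 6 d electrons.
In the high-spin limit (t2g^4 e_g^2) the orbital term is -0.4Δo = -172 kJ/mol, with no excess pairing.
Low-spin t2g^6 e_g^0 gives -2.4Δo = -1032 kJ/mol, but forming 2 extra pairs costs 2P = 444 kJ/mol, so E(LS) = -1032 + 444 = -588 kJ/mol.
Thus E(LS) − E(HS) = -416 kJ/mol.

-416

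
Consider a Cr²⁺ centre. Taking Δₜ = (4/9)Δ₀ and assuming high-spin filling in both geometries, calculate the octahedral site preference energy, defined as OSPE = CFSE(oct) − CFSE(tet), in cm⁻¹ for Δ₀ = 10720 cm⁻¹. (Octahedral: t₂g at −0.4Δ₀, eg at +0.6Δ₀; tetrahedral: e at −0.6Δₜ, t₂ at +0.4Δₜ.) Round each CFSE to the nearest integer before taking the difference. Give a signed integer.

-4526

Cr sits in group 6; removing 2 electrons leaves Cr²⁺ with 6 − 2 = 4 d electrons.
In an octahedral site d⁴ (HS) is t2g^3 e_g^1, giving CFSE(oct) = -0.6Δ₀ = -6432 cm⁻¹.
Tetrahedral: e^2 t2^2, CFSE = 2(−0.6) + 2(+0.4) = -0.4Δₜ = -0.4 × (4/9) × 10720 = -1906 cm⁻¹.
OSPE = -6432 − (-1906) = -4526 cm⁻¹.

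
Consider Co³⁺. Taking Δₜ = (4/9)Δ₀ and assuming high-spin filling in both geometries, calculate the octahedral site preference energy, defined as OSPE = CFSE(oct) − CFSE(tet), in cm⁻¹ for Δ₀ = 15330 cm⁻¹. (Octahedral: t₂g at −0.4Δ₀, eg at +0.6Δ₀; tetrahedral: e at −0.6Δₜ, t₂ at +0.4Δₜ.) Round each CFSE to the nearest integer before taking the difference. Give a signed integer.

-2044

Co sits in group 9; removing 3 electrons leaves Co³⁺ with 9 − 3 = 6 d electrons.
Octahedral high-spin t₂g⁴ eg²: CFSE = -0.4 × 15330 = -6132 cm⁻¹.
Tetrahedral: e³ t₂³, CFSE = 3(−0.6) + 3(+0.4) = -0.6Δₜ = -0.6 × (4/9) × 15330 = -4088 cm⁻¹.
OSPE = -6132 − (-4088) = -2044 cm⁻¹.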